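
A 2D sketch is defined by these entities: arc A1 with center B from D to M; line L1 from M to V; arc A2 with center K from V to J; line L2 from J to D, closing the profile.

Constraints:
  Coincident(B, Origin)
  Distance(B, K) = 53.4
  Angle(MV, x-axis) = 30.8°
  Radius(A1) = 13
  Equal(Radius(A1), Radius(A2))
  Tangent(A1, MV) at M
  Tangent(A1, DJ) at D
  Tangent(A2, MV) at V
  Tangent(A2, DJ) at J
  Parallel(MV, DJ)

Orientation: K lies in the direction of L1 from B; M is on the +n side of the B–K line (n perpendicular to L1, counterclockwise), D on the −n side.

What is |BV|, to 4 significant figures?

54.96

The slot axis is L1's direction at 30.8°, so u = (cos 30.8°, sin 30.8°) = (0.8590, 0.5120) and n = (−sin 30.8°, cos 30.8°) = (-0.5120, 0.8590). B is at the origin and K lies 53.4 along u from B, so K = 53.4·u = (45.87, 27.34). Tangency of A1 to both parallel lines with radius 13.0 puts M and D at B ± 13.0·n: M = (-6.657, 11.17), D = (6.657, -11.17). Equal radii place V and J the same way about K: V = K + 13.0·n = (39.21, 38.51), J = K − 13.0·n = (52.53, 16.18). Then |BV| = |V − B| = 54.96.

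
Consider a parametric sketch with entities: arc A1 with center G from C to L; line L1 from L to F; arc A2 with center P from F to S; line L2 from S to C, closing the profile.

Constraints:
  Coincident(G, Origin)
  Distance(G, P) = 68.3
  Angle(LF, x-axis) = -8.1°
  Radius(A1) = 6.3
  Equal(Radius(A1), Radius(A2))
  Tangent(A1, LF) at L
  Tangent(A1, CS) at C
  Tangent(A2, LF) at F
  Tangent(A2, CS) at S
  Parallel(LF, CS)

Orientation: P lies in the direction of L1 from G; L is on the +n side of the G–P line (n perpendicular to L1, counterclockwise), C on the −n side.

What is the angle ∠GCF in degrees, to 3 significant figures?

79.5°

The slot axis is L1's direction at -8.1°, so u = (cos -8.1°, sin -8.1°) = (0.990, -0.141) and n = (−sin -8.1°, cos -8.1°) = (0.141, 0.990). G is at the origin and P lies 68.3 along u from G, so P = 68.3·u = (67.6, -9.62). Tangency of A1 to both parallel lines with radius 6.3 puts L and C at G ± 6.3·n: L = (0.888, 6.24), C = (-0.888, -6.24). Equal radii place F and S the same way about P: F = P + 6.3·n = (68.5, -3.39), S = P − 6.3·n = (66.7, -15.9). Then cos ∠GCF = CG·CF / (|CG||CF|), giving 79.5°.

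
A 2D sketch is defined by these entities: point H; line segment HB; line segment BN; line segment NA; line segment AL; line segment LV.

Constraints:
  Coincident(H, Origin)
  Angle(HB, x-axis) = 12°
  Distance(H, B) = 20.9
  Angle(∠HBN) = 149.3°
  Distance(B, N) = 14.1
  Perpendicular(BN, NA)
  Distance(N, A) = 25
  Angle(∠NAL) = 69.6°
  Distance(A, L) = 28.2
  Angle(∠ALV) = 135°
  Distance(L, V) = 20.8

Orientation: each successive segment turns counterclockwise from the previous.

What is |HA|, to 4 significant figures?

35.13

∠HBN = 149.3° gives BN at 42.70° from the x-axis; with |BN| = 14.1, N = (30.81, 13.91). BN is perpendicular to NA, so NA runs at 132.7°; with |NA| = 25.0, A = (13.85, 32.28). Then |HA| = |A − H| = 35.13.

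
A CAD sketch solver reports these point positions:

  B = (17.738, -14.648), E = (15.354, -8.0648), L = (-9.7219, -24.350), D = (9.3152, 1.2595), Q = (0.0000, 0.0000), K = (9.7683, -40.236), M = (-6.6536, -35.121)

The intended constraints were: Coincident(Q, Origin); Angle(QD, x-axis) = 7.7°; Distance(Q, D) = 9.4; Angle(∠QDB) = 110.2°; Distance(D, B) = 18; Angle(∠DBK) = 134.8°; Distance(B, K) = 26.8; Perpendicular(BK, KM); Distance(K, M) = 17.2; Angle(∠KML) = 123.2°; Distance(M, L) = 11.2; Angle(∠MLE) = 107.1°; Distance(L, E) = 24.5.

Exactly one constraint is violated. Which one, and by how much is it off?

Distance(L, E) = 24.5 — off by 5.40.

Q = (0.00, 0.00) ✓; QD at 7.700° ✓; |QD| = 9.400 ✓; ∠QDB = 110.2° ✓; |DB| = 18.00 ✓; ∠DBK = 134.8° ✓; |BK| = 26.80 ✓; ∠(BK, KM) = 90.00° ✓; |KM| = 17.20 ✓; ∠KML = 123.2° ✓; |ML| = 11.20 ✓; ∠MLE = 107.1° ✓; |LE| = 29.90 ✗.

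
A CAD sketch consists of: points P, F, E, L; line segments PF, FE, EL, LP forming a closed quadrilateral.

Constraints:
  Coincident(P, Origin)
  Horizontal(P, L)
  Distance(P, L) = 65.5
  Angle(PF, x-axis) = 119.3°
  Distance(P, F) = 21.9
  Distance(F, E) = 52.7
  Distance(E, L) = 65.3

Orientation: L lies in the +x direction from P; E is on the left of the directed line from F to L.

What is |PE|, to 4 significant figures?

61.18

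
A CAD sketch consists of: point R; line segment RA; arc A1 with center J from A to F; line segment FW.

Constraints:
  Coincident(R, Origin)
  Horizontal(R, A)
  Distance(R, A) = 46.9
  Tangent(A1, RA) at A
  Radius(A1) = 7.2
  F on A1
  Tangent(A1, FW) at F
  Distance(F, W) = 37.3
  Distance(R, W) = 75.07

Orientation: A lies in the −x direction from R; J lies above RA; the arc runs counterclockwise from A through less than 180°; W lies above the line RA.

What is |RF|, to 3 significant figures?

42.5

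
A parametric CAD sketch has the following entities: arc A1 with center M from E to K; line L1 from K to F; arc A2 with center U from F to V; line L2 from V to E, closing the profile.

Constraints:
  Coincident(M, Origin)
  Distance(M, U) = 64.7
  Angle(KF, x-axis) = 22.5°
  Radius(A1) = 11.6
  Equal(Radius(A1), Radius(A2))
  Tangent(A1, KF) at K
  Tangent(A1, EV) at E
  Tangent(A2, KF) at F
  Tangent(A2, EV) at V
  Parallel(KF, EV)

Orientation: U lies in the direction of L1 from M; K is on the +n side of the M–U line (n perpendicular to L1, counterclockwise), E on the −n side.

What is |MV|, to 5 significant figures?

65.732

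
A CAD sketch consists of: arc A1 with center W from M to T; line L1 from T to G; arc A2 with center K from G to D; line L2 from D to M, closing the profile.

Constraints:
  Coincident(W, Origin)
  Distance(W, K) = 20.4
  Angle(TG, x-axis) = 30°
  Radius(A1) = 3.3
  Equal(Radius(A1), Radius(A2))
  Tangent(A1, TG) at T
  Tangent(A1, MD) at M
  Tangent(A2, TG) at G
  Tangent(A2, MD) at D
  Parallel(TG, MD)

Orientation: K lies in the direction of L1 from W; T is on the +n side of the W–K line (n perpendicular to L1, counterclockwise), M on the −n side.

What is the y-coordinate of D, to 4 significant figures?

7.342

The slot axis is L1's direction at 30.0°, so u = (cos 30.0°, sin 30.0°) = (0.8660, 0.5000) and n = (−sin 30.0°, cos 30.0°) = (-0.5000, 0.8660). W is at the origin and K lies 20.4 along u from W, so K = 20.4·u = (17.67, 10.20). Tangency of A1 to both parallel lines with radius 3.3 puts T and M at W ± 3.3·n: T = (-1.650, 2.858), M = (1.650, -2.858). Equal radii place G and D the same way about K: G = K + 3.3·n = (16.02, 13.06), D = K − 3.3·n = (19.32, 7.342). So D.y = 7.342.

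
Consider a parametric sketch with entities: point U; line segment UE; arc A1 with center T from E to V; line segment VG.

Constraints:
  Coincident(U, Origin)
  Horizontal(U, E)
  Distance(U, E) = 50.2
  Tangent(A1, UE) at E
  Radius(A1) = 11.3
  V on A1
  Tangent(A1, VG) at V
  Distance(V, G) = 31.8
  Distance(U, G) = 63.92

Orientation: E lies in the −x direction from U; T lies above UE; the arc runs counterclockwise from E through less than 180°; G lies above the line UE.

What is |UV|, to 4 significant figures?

41.44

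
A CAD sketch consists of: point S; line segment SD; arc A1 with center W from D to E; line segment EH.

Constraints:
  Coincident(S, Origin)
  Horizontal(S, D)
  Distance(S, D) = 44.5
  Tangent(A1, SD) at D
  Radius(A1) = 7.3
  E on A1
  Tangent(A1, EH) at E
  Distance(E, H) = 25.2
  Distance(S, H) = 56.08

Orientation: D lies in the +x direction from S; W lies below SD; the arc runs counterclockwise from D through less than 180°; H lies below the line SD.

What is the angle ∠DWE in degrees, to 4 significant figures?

107.1°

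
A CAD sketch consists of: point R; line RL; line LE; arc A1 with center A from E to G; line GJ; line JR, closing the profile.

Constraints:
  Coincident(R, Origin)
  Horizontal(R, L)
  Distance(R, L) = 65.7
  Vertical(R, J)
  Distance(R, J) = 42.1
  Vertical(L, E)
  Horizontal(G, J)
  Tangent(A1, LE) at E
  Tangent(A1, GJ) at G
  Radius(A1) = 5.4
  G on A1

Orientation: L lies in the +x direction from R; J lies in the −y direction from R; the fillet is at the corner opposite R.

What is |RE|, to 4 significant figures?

75.26

The virtual corner opposite R is at (65.70, -42.10). The tangent condition forces AE to be normal to LE and since A1 is tangent to GJ there, AG ⟂ GJ, with radius 5.4, so the center A sits 5.4 in from both sides at A = (60.30, -36.70). That places the tangent points at E = (65.70, -36.70) on LE and G = (60.30, -42.10) on GJ. Then |RE| = |E − R| = 75.26.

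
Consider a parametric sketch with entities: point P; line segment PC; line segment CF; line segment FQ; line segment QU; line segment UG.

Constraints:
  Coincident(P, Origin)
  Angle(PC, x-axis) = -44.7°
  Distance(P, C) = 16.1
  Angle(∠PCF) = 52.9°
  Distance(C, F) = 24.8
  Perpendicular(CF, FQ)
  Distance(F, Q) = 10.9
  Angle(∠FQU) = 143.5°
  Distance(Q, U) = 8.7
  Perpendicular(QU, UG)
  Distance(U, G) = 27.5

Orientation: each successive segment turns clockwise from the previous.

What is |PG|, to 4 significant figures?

16.63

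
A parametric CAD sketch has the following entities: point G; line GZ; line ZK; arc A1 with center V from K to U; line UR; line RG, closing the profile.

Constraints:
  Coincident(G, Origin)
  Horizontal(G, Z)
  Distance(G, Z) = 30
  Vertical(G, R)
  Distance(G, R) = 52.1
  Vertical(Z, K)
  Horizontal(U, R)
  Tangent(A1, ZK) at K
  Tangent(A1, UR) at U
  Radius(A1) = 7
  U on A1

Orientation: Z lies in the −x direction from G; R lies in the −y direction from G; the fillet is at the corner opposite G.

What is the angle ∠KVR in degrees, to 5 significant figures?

163.07°

The virtual corner opposite G is at (-30.000, -52.100). Tangency of A1 to ZK means the radius VK is perpendicular to ZK and since A1 is tangent to UR there, VU ⟂ UR, with radius 7.0, so the center V sits 7.0 in from both sides at V = (-23.000, -45.100). That places the tangent points at K = (-30.000, -45.100) on ZK and U = (-23.000, -52.100) on UR. Then cos ∠KVR = VK·VR / (|VK||VR|), giving 163.07°.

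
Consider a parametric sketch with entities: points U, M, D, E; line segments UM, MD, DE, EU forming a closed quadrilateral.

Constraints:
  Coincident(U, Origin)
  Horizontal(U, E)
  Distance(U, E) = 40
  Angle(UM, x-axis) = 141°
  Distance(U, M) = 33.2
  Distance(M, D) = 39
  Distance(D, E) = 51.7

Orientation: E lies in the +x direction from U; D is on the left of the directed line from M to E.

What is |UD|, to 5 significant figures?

41.288

Checks: |UE| = 40.00 ✓; |UM| = 33.20 ✓; |MD| = 39.00 ✓; |DE| = 51.70 ✓.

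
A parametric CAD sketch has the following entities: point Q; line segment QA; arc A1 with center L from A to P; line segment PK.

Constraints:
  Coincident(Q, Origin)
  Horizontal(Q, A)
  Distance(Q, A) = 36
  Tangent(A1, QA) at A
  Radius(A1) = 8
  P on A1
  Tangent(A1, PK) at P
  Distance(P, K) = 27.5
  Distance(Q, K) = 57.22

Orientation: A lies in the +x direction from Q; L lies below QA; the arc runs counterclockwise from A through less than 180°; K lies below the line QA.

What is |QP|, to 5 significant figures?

32.010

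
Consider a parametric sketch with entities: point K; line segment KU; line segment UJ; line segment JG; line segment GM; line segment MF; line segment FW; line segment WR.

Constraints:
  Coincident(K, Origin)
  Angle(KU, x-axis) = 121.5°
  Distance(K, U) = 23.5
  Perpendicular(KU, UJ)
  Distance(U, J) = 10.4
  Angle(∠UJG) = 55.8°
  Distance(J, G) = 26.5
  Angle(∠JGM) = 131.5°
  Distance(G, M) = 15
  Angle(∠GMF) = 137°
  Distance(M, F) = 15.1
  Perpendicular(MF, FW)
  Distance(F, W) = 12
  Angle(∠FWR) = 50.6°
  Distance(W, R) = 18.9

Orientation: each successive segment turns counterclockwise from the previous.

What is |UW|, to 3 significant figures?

25.2

K is at the origin; KU runs at 121.5° with length 23.5, so U = (-12.3, 20.0). KU ⟂ UJ, so UJ runs at -148°; with |UJ| = 10.4, J = (-21.1, 14.6). ∠UJG = 55.8° gives JG at -24.3° from the x-axis; with |JG| = 26.5, G = (3.01, 3.70). ∠JGM = 131.5° gives GM at 24.2° from the x-axis; with |GM| = 15.0, M = (16.7, 9.85). ∠GMF = 137.0° gives MF at 67.2° from the x-axis; with |MF| = 15.1, F = (22.5, 23.8). MF ⟂ FW, so FW runs at 157°; with |FW| = 12.0, W = (11.5, 28.4). Then |UW| = |W − U| = 25.2.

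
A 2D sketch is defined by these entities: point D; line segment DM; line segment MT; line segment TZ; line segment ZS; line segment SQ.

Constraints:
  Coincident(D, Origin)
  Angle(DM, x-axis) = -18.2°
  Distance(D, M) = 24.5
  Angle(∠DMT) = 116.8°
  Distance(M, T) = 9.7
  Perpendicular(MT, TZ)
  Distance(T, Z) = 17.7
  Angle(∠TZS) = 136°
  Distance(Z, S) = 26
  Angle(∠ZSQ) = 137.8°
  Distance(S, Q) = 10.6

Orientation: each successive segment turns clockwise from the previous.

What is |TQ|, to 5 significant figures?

46.871

∠TZS = 136.0° gives ZS at 144.60° from the x-axis; with |ZS| = 26.0, S = (-13.970, -4.8286). ∠ZSQ = 137.8° gives SQ at 102.40° from the x-axis; with |SQ| = 10.6, Q = (-16.246, 5.5241). Then |TQ| = |Q − T| = 46.871.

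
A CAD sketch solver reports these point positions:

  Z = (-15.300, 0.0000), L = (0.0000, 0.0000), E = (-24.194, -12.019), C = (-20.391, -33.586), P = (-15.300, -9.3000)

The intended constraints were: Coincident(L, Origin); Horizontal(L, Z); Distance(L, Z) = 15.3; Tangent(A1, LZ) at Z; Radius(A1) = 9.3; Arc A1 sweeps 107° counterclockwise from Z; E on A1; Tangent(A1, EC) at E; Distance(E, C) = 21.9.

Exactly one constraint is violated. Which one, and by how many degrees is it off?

Tangent(A1, EC) at E — off by 7.00°.

L = (0.00, 0.00) ✓; L.y = 0.00, Z.y = 0.00 ✓; |LZ| = 15.30 ✓; ∠(PZ, ZL) = 90.00° ✓; |PZ| = 9.300 ✓; bearing(P→E) − bearing(P→Z) = 107.0° ✓; |PE| = 9.300 ✓; ∠(PE, EC) = 97.00° ✗; |EC| = 21.90 ✓.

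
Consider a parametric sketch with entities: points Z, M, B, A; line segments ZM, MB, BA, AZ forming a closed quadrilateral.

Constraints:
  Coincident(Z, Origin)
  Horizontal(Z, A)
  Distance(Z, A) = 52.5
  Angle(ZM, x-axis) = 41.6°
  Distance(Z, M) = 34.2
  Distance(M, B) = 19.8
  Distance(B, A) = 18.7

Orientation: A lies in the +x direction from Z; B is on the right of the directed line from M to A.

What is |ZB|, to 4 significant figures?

34.85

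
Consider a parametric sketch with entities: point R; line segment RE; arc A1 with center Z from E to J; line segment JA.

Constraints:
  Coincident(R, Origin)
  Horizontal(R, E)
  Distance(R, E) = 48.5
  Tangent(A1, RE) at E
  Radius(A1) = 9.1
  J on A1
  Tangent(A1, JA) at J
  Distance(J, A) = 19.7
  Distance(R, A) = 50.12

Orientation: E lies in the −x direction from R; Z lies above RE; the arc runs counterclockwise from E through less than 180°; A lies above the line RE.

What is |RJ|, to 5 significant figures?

40.586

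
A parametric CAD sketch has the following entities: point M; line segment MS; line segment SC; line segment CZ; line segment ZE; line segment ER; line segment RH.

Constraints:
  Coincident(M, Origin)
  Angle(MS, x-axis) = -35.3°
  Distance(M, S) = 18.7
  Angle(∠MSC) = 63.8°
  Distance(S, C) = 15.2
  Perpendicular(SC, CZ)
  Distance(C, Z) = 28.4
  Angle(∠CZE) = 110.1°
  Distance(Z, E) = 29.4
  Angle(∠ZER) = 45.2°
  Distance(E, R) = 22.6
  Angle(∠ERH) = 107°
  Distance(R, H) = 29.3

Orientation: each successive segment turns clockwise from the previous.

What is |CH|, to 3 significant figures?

24.4

∠ZER = 45.2° gives ER at -86.2° from the x-axis; with |ER| = 22.6, R = (9.29, 6.40). ∠ERH = 107.0° gives RH at -159° from the x-axis; with |RH| = 29.3, H = (-18.1, -4.00). Then |CH| = |H − C| = 24.4.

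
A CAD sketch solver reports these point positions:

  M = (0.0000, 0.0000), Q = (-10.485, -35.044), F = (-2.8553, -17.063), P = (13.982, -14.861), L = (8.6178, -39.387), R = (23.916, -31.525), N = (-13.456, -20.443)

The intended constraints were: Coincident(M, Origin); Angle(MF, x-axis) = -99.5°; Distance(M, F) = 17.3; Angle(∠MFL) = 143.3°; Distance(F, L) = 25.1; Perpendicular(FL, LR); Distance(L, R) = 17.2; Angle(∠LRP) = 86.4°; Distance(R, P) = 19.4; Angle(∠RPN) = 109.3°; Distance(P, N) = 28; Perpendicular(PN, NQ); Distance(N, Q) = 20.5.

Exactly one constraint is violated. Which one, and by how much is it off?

Distance(N, Q) = 20.5 — off by 5.60.

M = (0.00, 0.00) ✓; MF at -99.50° ✓; |MF| = 17.30 ✓; ∠MFL = 143.3° ✓; |FL| = 25.10 ✓; ∠(FL, LR) = 90.00° ✓; |LR| = 17.20 ✓; ∠LRP = 86.40° ✓; |RP| = 19.40 ✓; ∠RPN = 109.3° ✓; |PN| = 28.00 ✓; ∠(PN, NQ) = 90.00° ✓; |NQ| = 14.90 ✗.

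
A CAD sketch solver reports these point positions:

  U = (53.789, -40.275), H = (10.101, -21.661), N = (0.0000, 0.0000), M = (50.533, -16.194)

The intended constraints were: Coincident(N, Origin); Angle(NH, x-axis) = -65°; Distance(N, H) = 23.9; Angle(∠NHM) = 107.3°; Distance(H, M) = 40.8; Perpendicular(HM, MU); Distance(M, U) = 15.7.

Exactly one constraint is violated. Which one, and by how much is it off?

Distance(M, U) = 15.7 — off by 8.60.

N = (0.00, 0.00) ✓; NH at -65.00° ✓; |NH| = 23.90 ✓; ∠NHM = 107.3° ✓; |HM| = 40.80 ✓; ∠(HM, MU) = 90.00° ✓; |MU| = 24.30 ✗.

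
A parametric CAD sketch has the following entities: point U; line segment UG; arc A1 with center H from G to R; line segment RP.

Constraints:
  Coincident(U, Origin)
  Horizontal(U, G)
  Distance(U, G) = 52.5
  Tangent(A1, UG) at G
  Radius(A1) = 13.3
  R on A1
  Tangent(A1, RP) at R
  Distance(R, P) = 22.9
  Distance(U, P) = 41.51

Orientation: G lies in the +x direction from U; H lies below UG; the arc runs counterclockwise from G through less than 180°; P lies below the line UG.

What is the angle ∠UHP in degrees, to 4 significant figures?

48.21°

U is at the origin; UG is horizontal with |UG| = 52.5 and G on the +x side, so G = (52.50, 0.000). Since A1 is tangent to UG there, HG ⟂ UG, so H = G + (0, -13.3) = (52.50, -13.30). Since HR ⟂ RP (tangency), |HP| = √(13.3² + 22.9²) = 26.48 regardless of where R sits on A1. So P lies on both circle(U, 41.51) and circle(H, 26.48); the below-UG intersection is P = (30.55, -28.11). R is the foot of the tangent from P: R = (40.53, -7.500).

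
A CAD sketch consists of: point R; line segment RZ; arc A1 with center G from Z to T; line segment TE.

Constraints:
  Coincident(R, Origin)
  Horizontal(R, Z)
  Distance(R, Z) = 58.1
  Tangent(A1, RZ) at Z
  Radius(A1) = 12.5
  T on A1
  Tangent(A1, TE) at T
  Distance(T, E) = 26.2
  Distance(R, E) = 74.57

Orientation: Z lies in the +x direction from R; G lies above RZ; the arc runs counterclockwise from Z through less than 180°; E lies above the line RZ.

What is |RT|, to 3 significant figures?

71.9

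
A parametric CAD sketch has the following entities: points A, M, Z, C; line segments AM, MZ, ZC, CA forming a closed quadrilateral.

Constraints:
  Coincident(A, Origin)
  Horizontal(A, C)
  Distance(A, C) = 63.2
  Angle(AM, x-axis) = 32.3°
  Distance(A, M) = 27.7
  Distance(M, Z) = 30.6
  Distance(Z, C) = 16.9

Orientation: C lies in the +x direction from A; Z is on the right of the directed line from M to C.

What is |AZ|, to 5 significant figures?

47.211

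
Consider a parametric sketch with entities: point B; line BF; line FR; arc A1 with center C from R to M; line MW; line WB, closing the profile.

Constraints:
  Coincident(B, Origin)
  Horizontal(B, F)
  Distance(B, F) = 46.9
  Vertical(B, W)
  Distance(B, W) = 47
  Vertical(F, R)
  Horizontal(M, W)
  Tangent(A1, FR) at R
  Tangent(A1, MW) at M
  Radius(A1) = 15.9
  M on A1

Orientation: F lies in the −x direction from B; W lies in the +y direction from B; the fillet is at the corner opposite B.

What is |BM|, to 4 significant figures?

56.30

B is at the origin; B and F share the same y with |BF| = 46.9 and F on the −x side, so F = (-46.90, 0.000). B and W share the same x with |BW| = 47.0 and W on the +y side, so W = (0.000, 47.00). The virtual corner opposite B is at (-46.90, 47.00). Since A1 is tangent to FR there, CR ⟂ FR and A1 meets MW tangentially, so CM is at right angles to MW, with radius 15.9, so the center C sits 15.9 in from both sides at C = (-31.00, 31.10). That places the tangent points at R = (-46.90, 31.10) on FR and M = (-31.00, 47.00) on MW. Then |BM| = |M − B| = 56.30.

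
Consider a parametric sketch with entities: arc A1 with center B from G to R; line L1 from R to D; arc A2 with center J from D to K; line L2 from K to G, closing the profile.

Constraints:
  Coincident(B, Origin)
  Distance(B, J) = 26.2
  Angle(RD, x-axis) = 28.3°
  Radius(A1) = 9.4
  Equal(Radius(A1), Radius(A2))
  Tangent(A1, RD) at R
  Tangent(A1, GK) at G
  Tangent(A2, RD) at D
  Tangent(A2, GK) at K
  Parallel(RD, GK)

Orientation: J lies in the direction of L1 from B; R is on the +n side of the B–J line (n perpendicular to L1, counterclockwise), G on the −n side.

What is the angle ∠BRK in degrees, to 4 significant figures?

54.34°

Tangency of A1 to both parallel lines with radius 9.4 puts R and G at B ± 9.4·n: R = (-4.456, 8.276), G = (4.456, -8.276). Equal radii place D and K the same way about J: D = J + 9.4·n = (18.61, 20.70), K = J − 9.4·n = (27.52, 4.145). Then cos ∠BRK = RB·RK / (|RB||RK|), giving 54.34°.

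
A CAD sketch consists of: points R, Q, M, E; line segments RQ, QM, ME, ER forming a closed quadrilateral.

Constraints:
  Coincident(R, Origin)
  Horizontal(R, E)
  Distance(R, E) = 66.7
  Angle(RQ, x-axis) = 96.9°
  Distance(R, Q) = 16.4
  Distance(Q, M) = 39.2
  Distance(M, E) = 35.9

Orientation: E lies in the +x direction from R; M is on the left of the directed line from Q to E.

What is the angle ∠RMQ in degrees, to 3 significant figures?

22.9°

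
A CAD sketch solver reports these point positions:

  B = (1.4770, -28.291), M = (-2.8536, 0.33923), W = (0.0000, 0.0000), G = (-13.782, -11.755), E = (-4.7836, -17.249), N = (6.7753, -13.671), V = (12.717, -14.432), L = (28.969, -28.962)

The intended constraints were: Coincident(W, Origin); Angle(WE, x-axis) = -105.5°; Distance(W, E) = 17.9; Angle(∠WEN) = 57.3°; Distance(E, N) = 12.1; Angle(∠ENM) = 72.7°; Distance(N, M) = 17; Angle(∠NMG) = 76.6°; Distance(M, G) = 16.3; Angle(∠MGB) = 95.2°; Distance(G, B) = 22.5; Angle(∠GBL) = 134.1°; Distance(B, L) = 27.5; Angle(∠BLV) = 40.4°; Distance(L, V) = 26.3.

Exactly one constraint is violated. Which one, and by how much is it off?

Distance(L, V) = 26.3 — off by 4.50.

W = (0.00, 0.00) ✓; WE at -105.5° ✓; |WE| = 17.90 ✓; ∠WEN = 57.30° ✓; |EN| = 12.10 ✓; ∠ENM = 72.70° ✓; |NM| = 17.00 ✓; ∠NMG = 76.60° ✓; |MG| = 16.30 ✓; ∠MGB = 95.20° ✓; |GB| = 22.50 ✓; ∠GBL = 134.1° ✓; |BL| = 27.50 ✓; ∠BLV = 40.40° ✓; |LV| = 21.80 ✗.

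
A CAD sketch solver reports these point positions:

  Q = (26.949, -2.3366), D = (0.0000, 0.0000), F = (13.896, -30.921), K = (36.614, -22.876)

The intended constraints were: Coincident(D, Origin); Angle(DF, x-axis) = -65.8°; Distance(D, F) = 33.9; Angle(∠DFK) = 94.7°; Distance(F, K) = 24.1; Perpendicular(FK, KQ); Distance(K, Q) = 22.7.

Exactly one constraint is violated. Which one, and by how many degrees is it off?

Perpendicular(FK, KQ) — off by 5.70°.

D = (0.00, 0.00) ✓; DF at -65.80° ✓; |DF| = 33.90 ✓; ∠DFK = 94.70° ✓; |FK| = 24.10 ✓; ∠(FK, KQ) = 95.70° ✗; |KQ| = 22.70 ✓.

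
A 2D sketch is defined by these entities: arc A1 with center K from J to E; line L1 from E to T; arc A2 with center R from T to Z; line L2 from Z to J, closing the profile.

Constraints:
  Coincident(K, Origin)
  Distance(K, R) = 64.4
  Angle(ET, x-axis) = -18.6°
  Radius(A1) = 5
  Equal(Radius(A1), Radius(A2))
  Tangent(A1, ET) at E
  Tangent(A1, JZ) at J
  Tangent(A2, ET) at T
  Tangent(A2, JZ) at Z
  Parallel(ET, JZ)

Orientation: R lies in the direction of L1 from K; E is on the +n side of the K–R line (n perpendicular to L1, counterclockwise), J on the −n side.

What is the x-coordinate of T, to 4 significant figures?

62.63

The slot axis is L1's direction at -18.6°, so u = (cos -18.6°, sin -18.6°) = (0.9478, -0.3190) and n = (−sin -18.6°, cos -18.6°) = (0.3190, 0.9478). K is at the origin and R lies 64.4 along u from K, so R = 64.4·u = (61.04, -20.54). Tangency of A1 to both parallel lines with radius 5.0 puts E and J at K ± 5.0·n: E = (1.595, 4.739), J = (-1.595, -4.739). Equal radii place T and Z the same way about R: T = R + 5.0·n = (62.63, -15.80), Z = R − 5.0·n = (59.44, -25.28). So T.x = 62.63.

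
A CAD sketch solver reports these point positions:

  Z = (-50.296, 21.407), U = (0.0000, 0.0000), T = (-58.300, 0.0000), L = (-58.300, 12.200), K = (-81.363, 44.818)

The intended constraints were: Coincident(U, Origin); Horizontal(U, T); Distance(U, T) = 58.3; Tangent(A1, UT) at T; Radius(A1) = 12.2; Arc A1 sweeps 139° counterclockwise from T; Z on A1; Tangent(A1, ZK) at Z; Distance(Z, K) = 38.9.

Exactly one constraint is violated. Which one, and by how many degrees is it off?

Tangent(A1, ZK) at Z — off by 4.00°.

U = (0.00, 0.00) ✓; U.y = 0.00, T.y = 0.00 ✓; |UT| = 58.30 ✓; ∠(LT, TU) = 90.00° ✓; |LT| = 12.20 ✓; bearing(L→Z) − bearing(L→T) = 139.0° ✓; |LZ| = 12.20 ✓; ∠(LZ, ZK) = 86.00° ✗; |ZK| = 38.90 ✓.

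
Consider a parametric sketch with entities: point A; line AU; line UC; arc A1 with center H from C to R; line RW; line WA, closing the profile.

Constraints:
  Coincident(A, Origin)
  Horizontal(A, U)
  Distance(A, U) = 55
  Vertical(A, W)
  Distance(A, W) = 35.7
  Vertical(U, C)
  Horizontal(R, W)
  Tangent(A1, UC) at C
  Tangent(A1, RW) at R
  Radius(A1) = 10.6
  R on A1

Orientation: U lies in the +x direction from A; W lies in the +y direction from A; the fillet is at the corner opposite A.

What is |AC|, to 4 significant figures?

60.46

The virtual corner opposite A is at (55.00, 35.70). Tangency of A1 to UC means the radius HC is perpendicular to UC and tangency of A1 to RW means the radius HR is perpendicular to RW, with radius 10.6, so the center H sits 10.6 in from both sides at H = (44.40, 25.10). That places the tangent points at C = (55.00, 25.10) on UC and R = (44.40, 35.70) on RW. Then |AC| = |C − A| = 60.46.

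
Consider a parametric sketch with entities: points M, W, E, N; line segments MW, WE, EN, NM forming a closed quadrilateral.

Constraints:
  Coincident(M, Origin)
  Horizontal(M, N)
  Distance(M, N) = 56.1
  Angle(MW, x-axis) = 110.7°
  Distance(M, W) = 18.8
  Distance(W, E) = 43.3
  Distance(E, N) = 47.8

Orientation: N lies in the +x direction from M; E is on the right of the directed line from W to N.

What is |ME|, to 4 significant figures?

24.71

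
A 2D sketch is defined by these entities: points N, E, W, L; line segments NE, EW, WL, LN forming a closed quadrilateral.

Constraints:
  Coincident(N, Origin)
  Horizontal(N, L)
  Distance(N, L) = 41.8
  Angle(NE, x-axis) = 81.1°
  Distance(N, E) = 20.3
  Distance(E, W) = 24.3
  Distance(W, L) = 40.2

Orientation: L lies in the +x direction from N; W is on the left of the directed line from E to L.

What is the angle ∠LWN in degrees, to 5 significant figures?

61.479°

Checks: |EW| = 24.30 ✓; |WL| = 40.20 ✓.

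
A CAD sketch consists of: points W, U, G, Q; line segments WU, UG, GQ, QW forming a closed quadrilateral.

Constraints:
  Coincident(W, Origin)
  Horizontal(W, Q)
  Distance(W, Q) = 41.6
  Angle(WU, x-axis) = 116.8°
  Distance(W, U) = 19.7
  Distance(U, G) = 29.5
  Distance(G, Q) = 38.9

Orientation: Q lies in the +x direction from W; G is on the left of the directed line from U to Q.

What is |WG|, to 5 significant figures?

35.299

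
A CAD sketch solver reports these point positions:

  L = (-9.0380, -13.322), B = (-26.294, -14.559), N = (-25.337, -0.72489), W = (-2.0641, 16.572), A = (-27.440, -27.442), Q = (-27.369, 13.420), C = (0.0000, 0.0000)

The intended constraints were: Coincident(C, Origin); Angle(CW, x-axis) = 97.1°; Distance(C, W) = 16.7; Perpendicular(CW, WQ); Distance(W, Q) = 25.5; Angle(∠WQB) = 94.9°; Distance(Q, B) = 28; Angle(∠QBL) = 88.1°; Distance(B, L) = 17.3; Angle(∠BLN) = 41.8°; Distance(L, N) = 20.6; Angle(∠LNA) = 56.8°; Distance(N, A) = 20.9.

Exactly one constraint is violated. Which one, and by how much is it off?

Distance(N, A) = 20.9 — off by 5.90.

C = (0.00, 0.00) ✓; CW at 97.10° ✓; |CW| = 16.70 ✓; ∠(CW, WQ) = 90.00° ✓; |WQ| = 25.50 ✓; ∠WQB = 94.90° ✓; |QB| = 28.00 ✓; ∠QBL = 88.10° ✓; |BL| = 17.30 ✓; ∠BLN = 41.80° ✓; |LN| = 20.60 ✓; ∠LNA = 56.80° ✓; |NA| = 26.80 ✗.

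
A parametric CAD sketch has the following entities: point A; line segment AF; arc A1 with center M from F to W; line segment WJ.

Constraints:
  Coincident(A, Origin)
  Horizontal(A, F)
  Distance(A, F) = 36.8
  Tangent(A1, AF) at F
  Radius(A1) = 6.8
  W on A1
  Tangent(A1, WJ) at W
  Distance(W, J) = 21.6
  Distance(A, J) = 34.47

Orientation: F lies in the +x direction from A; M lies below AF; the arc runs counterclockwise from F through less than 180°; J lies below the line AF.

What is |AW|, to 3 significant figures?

30.7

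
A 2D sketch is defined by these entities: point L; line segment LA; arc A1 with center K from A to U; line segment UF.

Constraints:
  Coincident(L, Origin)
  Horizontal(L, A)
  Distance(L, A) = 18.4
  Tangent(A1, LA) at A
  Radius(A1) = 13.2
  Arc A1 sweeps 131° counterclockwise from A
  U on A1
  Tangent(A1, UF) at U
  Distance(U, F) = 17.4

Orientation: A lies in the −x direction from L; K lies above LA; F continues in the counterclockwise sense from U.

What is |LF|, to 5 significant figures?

40.232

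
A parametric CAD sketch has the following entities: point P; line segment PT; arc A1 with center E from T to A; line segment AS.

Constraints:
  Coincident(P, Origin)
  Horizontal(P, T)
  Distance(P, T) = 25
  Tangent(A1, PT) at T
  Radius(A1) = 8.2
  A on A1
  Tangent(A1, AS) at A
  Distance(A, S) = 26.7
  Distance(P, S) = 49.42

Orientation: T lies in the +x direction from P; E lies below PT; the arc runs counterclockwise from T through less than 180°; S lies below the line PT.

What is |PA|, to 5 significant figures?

23.091

Checks: ∠(ET, TP) = 90.00° ✓; |ET| = 8.200 ✓; |EA| = 8.200 ✓; ∠(EA, AS) = 90.00° ✓; |AS| = 26.70 ✓; |PS| = 49.42 ✓.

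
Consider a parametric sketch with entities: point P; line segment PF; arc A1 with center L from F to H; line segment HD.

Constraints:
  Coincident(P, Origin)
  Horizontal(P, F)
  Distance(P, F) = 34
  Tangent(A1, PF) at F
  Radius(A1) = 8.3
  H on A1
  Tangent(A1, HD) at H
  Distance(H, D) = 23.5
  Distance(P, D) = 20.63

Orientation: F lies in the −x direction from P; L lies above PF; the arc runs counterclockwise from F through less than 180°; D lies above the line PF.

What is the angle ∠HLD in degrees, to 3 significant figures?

70.5°

Checks: P.y = 0.00, F.y = 0.00 ✓; |PF| = 34.00 ✓; |LH| = 8.300 ✓; ∠(LH, HD) = 90.00° ✓; |HD| = 23.50 ✓; |PD| = 20.63 ✓.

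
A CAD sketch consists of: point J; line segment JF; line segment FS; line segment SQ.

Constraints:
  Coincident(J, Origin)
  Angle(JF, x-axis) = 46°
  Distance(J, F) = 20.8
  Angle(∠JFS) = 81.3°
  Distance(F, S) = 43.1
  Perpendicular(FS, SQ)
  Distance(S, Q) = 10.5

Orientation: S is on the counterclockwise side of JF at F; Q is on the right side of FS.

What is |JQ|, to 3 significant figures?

50.6

∠JFS = 81.3°, so FS runs at 46.0° + (180° − 81.3°) = 145° from the x-axis; with |FS| = 43.1, S = F + 43.1·(cos 145°, sin 145°) = (-20.7, 39.9). The perpendicularity gives SQ at right angles to FS; with |SQ| = 10.5 on the right of FS, Q = S + 10.5·(0.578, 0.816) = (-14.7, 48.4). Then |JQ| = |Q − J| = 50.6.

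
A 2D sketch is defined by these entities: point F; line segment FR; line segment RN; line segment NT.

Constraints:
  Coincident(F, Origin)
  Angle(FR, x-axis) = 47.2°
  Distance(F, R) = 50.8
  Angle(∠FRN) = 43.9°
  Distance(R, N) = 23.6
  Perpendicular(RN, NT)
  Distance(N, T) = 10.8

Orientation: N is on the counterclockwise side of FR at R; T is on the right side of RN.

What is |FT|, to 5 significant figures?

47.827

F is at the origin; FR runs at 47.2° with length 50.8, so R = 50.8·(cos 47.2°, sin 47.2°) = (34.516, 37.273). ∠FRN = 43.9°, so RN runs at 47.2° + (180° − 43.9°) = 183.30° from the x-axis; with |RN| = 23.6, N = R + 23.6·(cos 183.30°, sin 183.30°) = (10.955, 35.915). RN ⟂ NT; with |NT| = 10.8 on the right of RN, T = N + 10.8·(-0.057564, 0.99834) = (10.333, 46.697). Then |FT| = |T − F| = 47.827.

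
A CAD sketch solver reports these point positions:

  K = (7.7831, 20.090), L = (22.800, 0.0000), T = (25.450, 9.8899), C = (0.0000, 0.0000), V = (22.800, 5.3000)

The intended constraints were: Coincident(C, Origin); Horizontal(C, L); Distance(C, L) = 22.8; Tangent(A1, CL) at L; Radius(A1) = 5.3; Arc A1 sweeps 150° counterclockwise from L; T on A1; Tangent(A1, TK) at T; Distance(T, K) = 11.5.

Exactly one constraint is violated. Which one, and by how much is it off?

Distance(T, K) = 11.5 — off by 8.90.

C = (0.00, 0.00) ✓; C.y = 0.00, L.y = 0.00 ✓; |CL| = 22.80 ✓; ∠(VL, LC) = 90.00° ✓; |VL| = 5.300 ✓; bearing(V→T) − bearing(V→L) = 150.0° ✓; |VT| = 5.300 ✓; ∠(VT, TK) = 90.00° ✓; |TK| = 20.40 ✗.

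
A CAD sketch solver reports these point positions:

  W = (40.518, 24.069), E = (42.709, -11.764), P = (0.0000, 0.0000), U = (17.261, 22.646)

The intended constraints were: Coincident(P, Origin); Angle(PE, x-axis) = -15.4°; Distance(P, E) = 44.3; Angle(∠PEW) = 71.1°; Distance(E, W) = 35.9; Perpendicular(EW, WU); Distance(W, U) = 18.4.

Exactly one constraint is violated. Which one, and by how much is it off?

Distance(W, U) = 18.4 — off by 4.90.

P = (0.00, 0.00) ✓; PE at -15.40° ✓; |PE| = 44.30 ✓; ∠PEW = 71.10° ✓; |EW| = 35.90 ✓; ∠(EW, WU) = 90.00° ✓; |WU| = 23.30 ✗.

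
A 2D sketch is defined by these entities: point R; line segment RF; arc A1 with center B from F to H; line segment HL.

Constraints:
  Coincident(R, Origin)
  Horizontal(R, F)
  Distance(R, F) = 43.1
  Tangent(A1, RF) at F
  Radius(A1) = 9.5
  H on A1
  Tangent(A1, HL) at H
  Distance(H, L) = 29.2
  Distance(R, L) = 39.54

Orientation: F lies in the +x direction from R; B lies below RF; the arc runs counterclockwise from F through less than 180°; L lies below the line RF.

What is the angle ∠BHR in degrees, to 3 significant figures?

166°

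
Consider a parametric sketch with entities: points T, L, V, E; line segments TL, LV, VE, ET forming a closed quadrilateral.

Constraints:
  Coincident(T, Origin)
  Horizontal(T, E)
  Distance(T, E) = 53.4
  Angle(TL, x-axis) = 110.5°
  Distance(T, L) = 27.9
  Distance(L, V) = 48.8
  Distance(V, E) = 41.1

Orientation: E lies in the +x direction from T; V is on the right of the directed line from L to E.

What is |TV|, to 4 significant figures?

21.98

T is at the origin; TE is horizontal with |TE| = 53.4 and E in +x, so E = (53.4, 0). TL runs at 110.5° with |TL| = 27.9, so L = (-9.771, 26.13). V is determined by |LV| = 48.8 and |VE| = 41.1 together: it lies at the intersection of circle(L, 48.8) and circle(E, 41.1). With |LE| = 68.36, the foot of the radical line on LE is 39.24 from L and the perpendicular offset is √(48.8² − 39.24²) = 29.01. Taking the right-of-LE solution: V = (15.41, -15.67).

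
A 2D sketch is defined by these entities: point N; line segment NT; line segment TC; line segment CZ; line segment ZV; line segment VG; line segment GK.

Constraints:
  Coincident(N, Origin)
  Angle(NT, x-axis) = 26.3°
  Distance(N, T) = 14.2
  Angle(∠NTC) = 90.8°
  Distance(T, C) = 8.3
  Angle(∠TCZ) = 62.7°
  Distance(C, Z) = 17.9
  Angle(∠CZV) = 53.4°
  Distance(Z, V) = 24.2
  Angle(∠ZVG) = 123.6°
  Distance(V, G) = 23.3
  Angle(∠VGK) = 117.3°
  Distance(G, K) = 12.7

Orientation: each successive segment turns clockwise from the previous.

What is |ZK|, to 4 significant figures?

43.43

N is at the origin; NT runs at 26.3° with length 14.2, so T = (12.73, 6.292). ∠NTC = 90.8° gives TC at -62.90° from the x-axis; with |TC| = 8.3, C = (16.51, -1.097). ∠TCZ = 62.7° gives CZ at 179.8° from the x-axis; with |CZ| = 17.9, Z = (-1.389, -1.035). ∠CZV = 53.4° gives ZV at 53.20° from the x-axis; with |ZV| = 24.2, V = (13.11, 18.34). ∠ZVG = 123.6° gives VG at -3.200° from the x-axis; with |VG| = 23.3, G = (36.37, 17.04). ∠VGK = 117.3° gives GK at -65.90° from the x-axis; with |GK| = 12.7, K = (41.56, 5.449). Then |ZK| = |K − Z| = 43.43.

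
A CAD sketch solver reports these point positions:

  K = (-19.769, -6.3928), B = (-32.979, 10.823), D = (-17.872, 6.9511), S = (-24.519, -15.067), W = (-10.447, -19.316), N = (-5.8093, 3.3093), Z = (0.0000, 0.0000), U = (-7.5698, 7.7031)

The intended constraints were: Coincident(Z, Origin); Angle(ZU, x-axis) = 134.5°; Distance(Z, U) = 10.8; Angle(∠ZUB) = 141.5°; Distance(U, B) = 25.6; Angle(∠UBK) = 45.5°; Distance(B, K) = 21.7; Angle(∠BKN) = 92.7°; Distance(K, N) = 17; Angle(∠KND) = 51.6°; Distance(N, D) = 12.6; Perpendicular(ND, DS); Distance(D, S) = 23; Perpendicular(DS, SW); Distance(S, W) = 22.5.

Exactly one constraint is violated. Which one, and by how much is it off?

Distance(S, W) = 22.5 — off by 7.80.

Z = (0.00, 0.00) ✓; ZU at 134.5° ✓; |ZU| = 10.80 ✓; ∠ZUB = 141.5° ✓; |UB| = 25.60 ✓; ∠UBK = 45.50° ✓; |BK| = 21.70 ✓; ∠BKN = 92.70° ✓; |KN| = 17.00 ✓; ∠KND = 51.60° ✓; |ND| = 12.60 ✓; ∠(ND, DS) = 90.00° ✓; |DS| = 23.00 ✓; ∠(DS, SW) = 90.00° ✓; |SW| = 14.70 ✗.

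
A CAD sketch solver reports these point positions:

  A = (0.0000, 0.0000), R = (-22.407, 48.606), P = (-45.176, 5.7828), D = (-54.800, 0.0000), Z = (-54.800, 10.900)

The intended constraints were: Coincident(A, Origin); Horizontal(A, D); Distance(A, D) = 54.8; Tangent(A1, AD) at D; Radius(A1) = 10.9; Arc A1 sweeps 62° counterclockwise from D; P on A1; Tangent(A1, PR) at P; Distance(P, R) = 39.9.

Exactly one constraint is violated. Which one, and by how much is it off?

Distance(P, R) = 39.9 — off by 8.60.

A = (0.00, 0.00) ✓; A.y = 0.00, D.y = 0.00 ✓; |AD| = 54.80 ✓; ∠(ZD, DA) = 90.00° ✓; |ZD| = 10.90 ✓; bearing(Z→P) − bearing(Z→D) = 62.00° ✓; |ZP| = 10.90 ✓; ∠(ZP, PR) = 90.00° ✓; |PR| = 48.50 ✗.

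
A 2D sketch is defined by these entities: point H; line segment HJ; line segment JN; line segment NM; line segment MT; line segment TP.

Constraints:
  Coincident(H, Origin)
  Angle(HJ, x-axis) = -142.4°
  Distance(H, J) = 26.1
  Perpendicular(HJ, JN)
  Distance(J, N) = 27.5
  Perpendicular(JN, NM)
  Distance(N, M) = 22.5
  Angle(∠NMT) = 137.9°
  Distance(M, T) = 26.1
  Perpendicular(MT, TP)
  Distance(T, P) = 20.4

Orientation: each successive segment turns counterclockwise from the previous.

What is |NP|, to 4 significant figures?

43.12

H is at the origin; HJ runs at -142.4° with length 26.1, so J = (-20.68, -15.92). HJ ⟂ JN, so JN runs at -52.40°; with |JN| = 27.5, N = (-3.900, -37.71). The perpendicularity gives NM at right angles to JN, so NM runs at 37.60°; with |NM| = 22.5, M = (13.93, -23.98). ∠NMT = 137.9° gives MT at 79.70° from the x-axis; with |MT| = 26.1, T = (18.59, 1.695). MT ⟂ TP, so TP runs at 169.7°; with |TP| = 20.4, P = (-1.478, 5.342). Then |NP| = |P − N| = 43.12.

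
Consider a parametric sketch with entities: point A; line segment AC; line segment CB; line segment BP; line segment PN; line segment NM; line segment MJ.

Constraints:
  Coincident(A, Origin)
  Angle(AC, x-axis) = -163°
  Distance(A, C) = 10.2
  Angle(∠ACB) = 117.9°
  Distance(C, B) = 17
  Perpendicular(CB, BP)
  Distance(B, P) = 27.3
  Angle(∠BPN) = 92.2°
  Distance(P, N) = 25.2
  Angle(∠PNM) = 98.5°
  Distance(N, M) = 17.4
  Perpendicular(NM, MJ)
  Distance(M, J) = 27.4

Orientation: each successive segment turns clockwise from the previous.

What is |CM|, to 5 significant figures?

15.969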